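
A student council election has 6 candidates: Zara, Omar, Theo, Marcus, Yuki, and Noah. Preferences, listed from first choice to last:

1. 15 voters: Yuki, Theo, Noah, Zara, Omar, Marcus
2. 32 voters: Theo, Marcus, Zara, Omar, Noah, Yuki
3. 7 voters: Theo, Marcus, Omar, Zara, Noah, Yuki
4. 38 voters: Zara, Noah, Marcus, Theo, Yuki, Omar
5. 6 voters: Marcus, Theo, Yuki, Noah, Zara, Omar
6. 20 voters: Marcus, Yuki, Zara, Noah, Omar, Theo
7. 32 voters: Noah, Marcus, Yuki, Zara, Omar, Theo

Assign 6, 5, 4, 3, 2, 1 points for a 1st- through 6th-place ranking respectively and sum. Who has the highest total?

Zara: 15·3 + 32·4 + 7·3 + 38·6 + 6·2 + 20·4 + 32·3 = 610
Omar: 15·2 + 32·3 + 7·4 + 38·1 + 6·1 + 20·2 + 32·2 = 302
Theo: 15·5 + 32·6 + 7·6 + 38·3 + 6·5 + 20·1 + 32·1 = 505
Marcus: 15·1 + 32·5 + 7·5 + 38·4 + 6·6 + 20·6 + 32·5 = 678
Yuki: 15·6 + 32·1 + 7·1 + 38·2 + 6·4 + 20·5 + 32·4 = 457
Noah: 15·4 + 32·2 + 7·2 + 38·5 + 6·3 + 20·3 + 32·6 = 598
Marcus has the highest Borda score (678).

Marcus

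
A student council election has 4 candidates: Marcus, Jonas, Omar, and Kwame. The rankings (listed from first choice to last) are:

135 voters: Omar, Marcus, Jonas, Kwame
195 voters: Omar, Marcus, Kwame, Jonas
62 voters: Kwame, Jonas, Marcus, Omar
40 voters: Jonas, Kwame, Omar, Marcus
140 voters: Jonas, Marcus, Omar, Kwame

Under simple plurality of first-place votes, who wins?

First-place votes: Marcus 0, Jonas 180, Omar 330, Kwame 62.
Omar has the most first-place votes.

Omar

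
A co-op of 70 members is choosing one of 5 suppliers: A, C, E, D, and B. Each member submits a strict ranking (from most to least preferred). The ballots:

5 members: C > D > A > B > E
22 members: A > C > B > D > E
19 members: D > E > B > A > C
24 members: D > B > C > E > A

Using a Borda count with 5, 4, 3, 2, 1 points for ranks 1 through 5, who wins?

A: 5·3 + 22·5 + 19·2 + 24·1 = 187
C: 5·5 + 22·4 + 19·1 + 24·3 = 204
E: 5·1 + 22·1 + 19·4 + 24·2 = 151
D: 5·4 + 22·2 + 19·5 + 24·5 = 279
B: 5·2 + 22·3 + 19·3 + 24·4 = 229
D has the highest Borda score (279).

D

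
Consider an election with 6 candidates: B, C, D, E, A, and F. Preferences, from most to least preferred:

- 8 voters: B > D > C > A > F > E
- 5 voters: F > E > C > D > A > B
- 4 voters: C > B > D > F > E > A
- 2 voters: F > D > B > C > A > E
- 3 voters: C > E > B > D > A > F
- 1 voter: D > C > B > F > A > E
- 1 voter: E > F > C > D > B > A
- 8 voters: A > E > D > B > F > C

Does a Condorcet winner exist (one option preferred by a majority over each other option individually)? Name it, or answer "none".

Checking pairwise contests:
D beats B 17–15.
B beats C 18–14.
E beats D 17–15.
C beats E 18–14.
B beats A 19–13.
B beats F 24–8.
Every option loses at least one head-to-head, so there is no Condorcet winner.

none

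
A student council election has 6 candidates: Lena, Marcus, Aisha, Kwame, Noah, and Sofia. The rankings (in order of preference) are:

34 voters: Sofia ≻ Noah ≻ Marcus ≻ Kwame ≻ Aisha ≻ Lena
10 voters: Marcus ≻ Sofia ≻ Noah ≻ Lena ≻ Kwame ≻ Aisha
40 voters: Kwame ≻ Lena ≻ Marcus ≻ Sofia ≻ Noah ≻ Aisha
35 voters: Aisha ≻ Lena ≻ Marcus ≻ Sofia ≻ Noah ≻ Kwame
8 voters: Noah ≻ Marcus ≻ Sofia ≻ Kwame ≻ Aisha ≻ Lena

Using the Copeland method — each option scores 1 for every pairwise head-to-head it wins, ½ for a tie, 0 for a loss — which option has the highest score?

Lena: beats Marcus, Noah, and Sofia; loses to Aisha and Kwame → score 3.
Marcus: beats Aisha, Kwame, Noah, and Sofia; loses to Lena → score 4.
Aisha: beats Lena; loses to Marcus, Kwame, Noah, and Sofia → score 1.
Kwame: beats Lena and Aisha; loses to Marcus, Noah, and Sofia → score 2.
Noah: beats Aisha and Kwame; loses to Lena, Marcus, and Sofia → score 2.
Sofia: beats Aisha, Kwame, and Noah; loses to Lena and Marcus → score 3.
Marcus has the best pairwise record.

Marcus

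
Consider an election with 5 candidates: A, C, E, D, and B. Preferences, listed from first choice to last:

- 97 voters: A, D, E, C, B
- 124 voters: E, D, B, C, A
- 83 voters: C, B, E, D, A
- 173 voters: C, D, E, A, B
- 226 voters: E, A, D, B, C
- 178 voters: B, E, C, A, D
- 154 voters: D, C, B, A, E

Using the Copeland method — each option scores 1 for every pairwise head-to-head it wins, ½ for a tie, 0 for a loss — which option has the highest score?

E

A: loses to C, E, D, and B → score 0.
C: beats A; loses to E, D, and B → score 1.
E: beats A, C, D, and B → score 4.
D: beats A, C, and B; loses to E → score 3.
B: beats A and C; loses to E and D → score 2.
E has the best pairwise record.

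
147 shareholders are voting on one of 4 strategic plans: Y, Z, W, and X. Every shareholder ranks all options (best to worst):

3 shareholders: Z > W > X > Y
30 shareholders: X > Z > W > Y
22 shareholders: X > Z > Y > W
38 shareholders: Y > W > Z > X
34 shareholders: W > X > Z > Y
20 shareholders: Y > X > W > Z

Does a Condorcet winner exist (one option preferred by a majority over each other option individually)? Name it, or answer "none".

none

Checking pairwise contests:
Z beats Y 89–58.
W beats Z 92–55.
Y beats W 80–67.
W beats X 75–72.
Every option loses at least one head-to-head, so there is no Condorcet winner.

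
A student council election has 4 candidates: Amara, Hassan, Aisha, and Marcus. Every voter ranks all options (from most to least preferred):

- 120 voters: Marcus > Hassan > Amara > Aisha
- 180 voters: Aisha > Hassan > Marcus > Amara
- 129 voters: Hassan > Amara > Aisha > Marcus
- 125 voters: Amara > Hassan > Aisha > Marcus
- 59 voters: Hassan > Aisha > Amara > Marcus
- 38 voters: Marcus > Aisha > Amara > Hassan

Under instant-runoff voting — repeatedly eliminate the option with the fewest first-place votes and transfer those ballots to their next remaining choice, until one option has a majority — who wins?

Round 1: Amara 125, Hassan 188, Aisha 180, Marcus 158. Eliminate Amara.
Round 2: Hassan 313, Aisha 180, Marcus 158. Eliminate Marcus.
Round 3: Hassan 433, Aisha 218. Hassan has a majority.

Hassan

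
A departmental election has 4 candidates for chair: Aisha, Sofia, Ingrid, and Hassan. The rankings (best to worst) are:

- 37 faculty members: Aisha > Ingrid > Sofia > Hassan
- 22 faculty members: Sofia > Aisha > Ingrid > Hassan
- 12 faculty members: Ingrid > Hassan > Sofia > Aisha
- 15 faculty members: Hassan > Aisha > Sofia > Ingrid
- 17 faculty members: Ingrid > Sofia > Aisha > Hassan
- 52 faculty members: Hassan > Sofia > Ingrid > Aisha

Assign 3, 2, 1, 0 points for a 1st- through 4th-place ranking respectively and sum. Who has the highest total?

Sofia

Aisha: 37·3 + 22·2 + 12·0 + 15·2 + 17·1 + 52·0 = 202
Sofia: 37·1 + 22·3 + 12·1 + 15·1 + 17·2 + 52·2 = 268
Ingrid: 37·2 + 22·1 + 12·3 + 15·0 + 17·3 + 52·1 = 235
Hassan: 37·0 + 22·0 + 12·2 + 15·3 + 17·0 + 52·3 = 225
Sofia has the highest Borda score (268).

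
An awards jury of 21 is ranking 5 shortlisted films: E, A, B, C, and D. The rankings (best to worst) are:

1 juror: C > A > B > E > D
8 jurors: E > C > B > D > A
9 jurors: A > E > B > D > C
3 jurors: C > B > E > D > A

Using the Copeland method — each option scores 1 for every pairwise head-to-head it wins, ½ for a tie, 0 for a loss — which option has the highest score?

E

E: beats A, B, C, and D → score 4.
A: loses to E, B, C, and D → score 0.
B: beats A and D; loses to E and C → score 2.
C: beats A, B, and D; loses to E → score 3.
D: beats A; loses to E, B, and C → score 1.
E has the best pairwise record.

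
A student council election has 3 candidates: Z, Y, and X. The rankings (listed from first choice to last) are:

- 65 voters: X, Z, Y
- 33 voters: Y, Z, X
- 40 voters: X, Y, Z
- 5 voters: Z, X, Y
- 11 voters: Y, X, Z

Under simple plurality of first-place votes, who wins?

X

First-place votes: Z 5, Y 44, X 105.
X has the most first-place votes.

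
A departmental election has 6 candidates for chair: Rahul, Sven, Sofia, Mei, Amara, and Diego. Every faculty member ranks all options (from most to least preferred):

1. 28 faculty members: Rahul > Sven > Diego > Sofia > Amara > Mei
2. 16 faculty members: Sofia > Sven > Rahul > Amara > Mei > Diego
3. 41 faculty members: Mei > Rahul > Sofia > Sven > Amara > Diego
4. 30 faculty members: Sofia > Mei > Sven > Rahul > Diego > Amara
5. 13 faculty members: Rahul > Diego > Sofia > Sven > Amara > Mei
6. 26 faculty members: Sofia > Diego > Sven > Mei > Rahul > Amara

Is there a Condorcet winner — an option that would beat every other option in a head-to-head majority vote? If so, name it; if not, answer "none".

Checking pairwise contests:
Mei beats Rahul 97–57.
Rahul beats Sven 82–72.
Rahul beats Sofia 82–72.
Sven beats Mei 83–71.
Rahul beats Amara 154–0.
Rahul beats Diego 128–26.
Every option loses at least one head-to-head, so there is no Condorcet winner.

none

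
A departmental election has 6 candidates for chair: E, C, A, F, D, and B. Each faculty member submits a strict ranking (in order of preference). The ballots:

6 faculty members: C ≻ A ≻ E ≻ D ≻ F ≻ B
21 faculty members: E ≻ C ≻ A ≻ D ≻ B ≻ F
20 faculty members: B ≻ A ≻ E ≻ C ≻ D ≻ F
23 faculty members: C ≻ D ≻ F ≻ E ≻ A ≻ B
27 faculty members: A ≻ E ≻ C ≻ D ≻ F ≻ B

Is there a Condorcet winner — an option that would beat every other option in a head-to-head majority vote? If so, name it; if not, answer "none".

Checking pairwise contests:
A beats E 53–44.
E beats C 68–29.
C beats A 50–47.
E beats F 74–23.
E beats D 74–23.
E beats B 77–20.
Every option loses at least one head-to-head, so there is no Condorcet winner.

none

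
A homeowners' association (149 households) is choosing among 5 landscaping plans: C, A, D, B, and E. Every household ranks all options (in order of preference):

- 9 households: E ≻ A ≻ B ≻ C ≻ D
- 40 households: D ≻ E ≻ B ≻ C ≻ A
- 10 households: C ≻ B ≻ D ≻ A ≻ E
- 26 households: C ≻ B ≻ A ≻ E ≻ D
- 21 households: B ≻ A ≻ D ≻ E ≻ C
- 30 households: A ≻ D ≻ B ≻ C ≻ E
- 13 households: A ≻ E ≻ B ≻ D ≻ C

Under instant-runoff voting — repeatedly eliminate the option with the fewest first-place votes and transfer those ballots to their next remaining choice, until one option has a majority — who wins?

A

Round 1: C 36, A 43, D 40, B 21, E 9. Eliminate E.
Round 2: C 36, A 52, D 40, B 21. Eliminate B.
Round 3: C 36, A 73, D 40. Eliminate C.
Round 4: A 99, D 50. A has a majority.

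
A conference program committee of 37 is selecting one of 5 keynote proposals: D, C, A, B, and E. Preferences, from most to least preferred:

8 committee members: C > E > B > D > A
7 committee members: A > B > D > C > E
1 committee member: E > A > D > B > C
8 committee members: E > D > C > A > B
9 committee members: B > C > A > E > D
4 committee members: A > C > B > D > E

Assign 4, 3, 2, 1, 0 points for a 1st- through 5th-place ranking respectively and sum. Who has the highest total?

D: 8·1 + 7·2 + 1·2 + 8·3 + 9·0 + 4·1 = 52
C: 8·4 + 7·1 + 1·0 + 8·2 + 9·3 + 4·3 = 94
A: 8·0 + 7·4 + 1·3 + 8·1 + 9·2 + 4·4 = 73
B: 8·2 + 7·3 + 1·1 + 8·0 + 9·4 + 4·2 = 82
E: 8·3 + 7·0 + 1·4 + 8·4 + 9·1 + 4·0 = 69
C has the highest Borda score (94).

C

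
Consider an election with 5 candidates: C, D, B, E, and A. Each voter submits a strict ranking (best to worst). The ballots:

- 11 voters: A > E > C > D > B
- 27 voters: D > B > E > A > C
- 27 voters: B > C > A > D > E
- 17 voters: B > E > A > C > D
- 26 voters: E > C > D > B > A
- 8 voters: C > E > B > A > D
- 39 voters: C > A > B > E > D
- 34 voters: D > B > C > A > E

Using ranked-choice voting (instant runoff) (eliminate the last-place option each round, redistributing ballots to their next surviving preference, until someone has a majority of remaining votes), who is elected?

C

Round 1: C 47, D 61, B 44, E 26, A 11. Eliminate A.
Round 2: C 47, D 61, B 44, E 37. Eliminate E.
Round 3: C 84, D 61, B 44. Eliminate B.
Round 4: C 128, D 61. C has a majority.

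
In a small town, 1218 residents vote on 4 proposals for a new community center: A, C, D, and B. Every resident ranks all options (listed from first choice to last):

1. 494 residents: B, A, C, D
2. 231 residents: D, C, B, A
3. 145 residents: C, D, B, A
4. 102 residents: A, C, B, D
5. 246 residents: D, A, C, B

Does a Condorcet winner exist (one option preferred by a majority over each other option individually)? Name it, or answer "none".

Checking pairwise contests:
D beats A 622–596.
A beats C 842–376.
C beats D 741–477.
C beats B 724–494.
Every option loses at least one head-to-head, so there is no Condorcet winner.

none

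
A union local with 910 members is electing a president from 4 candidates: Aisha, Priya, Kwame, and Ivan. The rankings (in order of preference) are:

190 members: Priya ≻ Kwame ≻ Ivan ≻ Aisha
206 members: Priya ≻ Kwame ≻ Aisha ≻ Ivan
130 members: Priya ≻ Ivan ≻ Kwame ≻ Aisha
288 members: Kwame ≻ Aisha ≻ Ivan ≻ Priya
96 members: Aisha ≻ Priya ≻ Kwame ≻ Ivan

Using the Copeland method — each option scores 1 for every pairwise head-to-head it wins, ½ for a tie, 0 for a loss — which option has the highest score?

Aisha: beats Ivan; loses to Priya and Kwame → score 1.
Priya: beats Aisha, Kwame, and Ivan → score 3.
Kwame: beats Aisha and Ivan; loses to Priya → score 2.
Ivan: loses to Aisha, Priya, and Kwame → score 0.
Priya has the best pairwise record.

Priya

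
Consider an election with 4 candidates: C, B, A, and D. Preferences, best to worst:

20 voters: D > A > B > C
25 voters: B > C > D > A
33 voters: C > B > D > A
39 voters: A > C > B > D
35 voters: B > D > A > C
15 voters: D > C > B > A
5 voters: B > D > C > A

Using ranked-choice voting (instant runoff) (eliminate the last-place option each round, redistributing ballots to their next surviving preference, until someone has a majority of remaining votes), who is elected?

Round 1: C 33, B 65, A 39, D 35. Eliminate C.
Round 2: B 98, A 39, D 35. B has a majority.

B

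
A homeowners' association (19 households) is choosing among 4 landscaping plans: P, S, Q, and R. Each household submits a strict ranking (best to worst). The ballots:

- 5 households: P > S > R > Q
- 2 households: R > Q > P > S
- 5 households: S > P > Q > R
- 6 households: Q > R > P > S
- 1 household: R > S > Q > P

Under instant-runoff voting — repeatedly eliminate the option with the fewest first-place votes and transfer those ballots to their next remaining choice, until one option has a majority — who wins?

Round 1: P 5, S 5, Q 6, R 3. Eliminate R.
Round 2: P 5, S 6, Q 8. Eliminate P.
Round 3: S 11, Q 8. S has a majority.

S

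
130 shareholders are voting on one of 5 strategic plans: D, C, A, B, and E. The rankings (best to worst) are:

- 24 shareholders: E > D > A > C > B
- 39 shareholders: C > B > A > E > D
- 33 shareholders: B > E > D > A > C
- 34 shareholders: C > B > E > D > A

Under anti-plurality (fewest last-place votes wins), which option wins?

E

Last-place votes: D 39, C 33, A 34, B 24, E 0.
E is ranked last by the fewest voters, so E wins.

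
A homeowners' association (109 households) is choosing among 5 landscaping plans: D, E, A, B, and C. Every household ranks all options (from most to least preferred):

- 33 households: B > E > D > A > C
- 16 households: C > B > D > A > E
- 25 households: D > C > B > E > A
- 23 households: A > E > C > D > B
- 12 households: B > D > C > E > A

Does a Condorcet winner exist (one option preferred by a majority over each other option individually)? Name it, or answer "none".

Checking pairwise contests:
E beats D 56–53.
B beats E 86–23.
D beats A 86–23.
C beats B 64–45.
D beats C 70–39.
Every option loses at least one head-to-head, so there is no Condorcet winner.

none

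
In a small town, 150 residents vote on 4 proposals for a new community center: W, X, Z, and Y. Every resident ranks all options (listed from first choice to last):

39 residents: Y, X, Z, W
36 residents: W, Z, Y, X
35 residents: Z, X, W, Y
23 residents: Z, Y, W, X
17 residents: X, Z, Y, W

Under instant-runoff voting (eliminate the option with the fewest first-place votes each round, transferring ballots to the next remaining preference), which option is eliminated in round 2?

Round 1: W 36, X 17, Z 58, Y 39. Eliminate X.
Round 2: W 36, Z 75, Y 39. Eliminate W.

W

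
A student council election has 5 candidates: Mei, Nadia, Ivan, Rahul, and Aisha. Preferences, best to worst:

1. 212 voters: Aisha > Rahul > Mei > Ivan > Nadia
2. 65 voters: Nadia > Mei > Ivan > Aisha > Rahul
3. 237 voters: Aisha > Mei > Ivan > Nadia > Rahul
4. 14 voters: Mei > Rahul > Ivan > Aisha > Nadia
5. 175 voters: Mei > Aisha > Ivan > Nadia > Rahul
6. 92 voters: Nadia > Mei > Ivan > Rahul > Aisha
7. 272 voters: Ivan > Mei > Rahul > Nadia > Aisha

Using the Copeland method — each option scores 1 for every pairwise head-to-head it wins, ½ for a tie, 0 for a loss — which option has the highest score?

Mei

Mei: beats Nadia, Ivan, Rahul, and Aisha → score 4.
Nadia: beats Rahul; loses to Mei, Ivan, and Aisha → score 1.
Ivan: beats Nadia and Rahul; loses to Mei and Aisha → score 2.
Rahul: loses to Mei, Nadia, Ivan, and Aisha → score 0.
Aisha: beats Nadia, Ivan, and Rahul; loses to Mei → score 3.
Mei has the best pairwise record.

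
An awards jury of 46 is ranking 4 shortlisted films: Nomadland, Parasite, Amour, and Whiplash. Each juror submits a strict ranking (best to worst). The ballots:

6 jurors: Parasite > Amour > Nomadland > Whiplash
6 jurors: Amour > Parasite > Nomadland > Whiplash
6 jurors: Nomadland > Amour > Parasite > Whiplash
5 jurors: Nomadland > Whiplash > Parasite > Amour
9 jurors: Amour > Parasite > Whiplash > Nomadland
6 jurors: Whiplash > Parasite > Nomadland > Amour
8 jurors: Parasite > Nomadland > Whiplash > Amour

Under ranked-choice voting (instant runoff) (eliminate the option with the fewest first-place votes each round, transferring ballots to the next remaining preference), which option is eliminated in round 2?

Nomadland

Round 1: Nomadland 11, Parasite 14, Amour 15, Whiplash 6. Eliminate Whiplash.
Round 2: Nomadland 11, Parasite 20, Amour 15. Eliminate Nomadland.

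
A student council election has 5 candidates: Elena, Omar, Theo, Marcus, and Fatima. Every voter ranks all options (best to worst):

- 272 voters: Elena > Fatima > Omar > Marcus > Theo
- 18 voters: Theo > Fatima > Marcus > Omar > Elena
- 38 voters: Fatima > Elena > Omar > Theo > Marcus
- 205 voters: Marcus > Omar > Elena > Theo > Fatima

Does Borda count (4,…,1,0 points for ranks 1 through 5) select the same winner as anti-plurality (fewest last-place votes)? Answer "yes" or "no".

Borda — scores: Elena 1612, Omar 1253, Theo 315, Marcus 1128, Fatima 1022. Winner: Elena.
Anti-plurality — last-place votes: Elena 18, Omar 0, Theo 272, Marcus 38, Fatima 205. Winner: Omar.
The two methods disagree.

no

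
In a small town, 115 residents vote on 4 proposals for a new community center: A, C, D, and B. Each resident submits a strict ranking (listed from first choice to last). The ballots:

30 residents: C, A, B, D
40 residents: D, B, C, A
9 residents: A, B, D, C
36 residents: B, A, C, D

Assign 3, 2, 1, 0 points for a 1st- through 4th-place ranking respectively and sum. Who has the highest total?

B

A: 30·2 + 40·0 + 9·3 + 36·2 = 159
C: 30·3 + 40·1 + 9·0 + 36·1 = 166
D: 30·0 + 40·3 + 9·1 + 36·0 = 129
B: 30·1 + 40·2 + 9·2 + 36·3 = 236
B has the highest Borda score (236).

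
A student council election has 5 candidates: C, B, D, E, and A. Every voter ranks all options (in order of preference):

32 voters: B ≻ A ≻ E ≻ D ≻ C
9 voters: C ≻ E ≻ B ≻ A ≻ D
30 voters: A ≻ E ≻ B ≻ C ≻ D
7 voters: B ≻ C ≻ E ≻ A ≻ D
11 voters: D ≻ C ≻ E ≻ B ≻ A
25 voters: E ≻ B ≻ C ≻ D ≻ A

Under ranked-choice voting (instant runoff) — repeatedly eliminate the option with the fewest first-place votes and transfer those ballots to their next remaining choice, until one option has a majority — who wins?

Round 1: C 9, B 39, D 11, E 25, A 30. Eliminate C.
Round 2: B 39, D 11, E 34, A 30. Eliminate D.
Round 3: B 39, E 45, A 30. Eliminate A.
Round 4: B 39, E 75. E has a majority.

E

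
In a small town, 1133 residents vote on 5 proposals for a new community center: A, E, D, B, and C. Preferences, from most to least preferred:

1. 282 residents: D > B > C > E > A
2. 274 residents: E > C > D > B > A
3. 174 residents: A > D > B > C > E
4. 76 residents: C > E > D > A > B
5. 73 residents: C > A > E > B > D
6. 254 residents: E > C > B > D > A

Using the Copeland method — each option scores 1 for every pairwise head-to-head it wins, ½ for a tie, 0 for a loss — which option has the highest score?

A: loses to E, D, B, and C → score 0.
E: beats A, D, and B; loses to C → score 3.
D: beats A and B; loses to E and C → score 2.
B: beats A; loses to E, D, and C → score 1.
C: beats A, E, D, and B → score 4.
C has the best pairwise record.

C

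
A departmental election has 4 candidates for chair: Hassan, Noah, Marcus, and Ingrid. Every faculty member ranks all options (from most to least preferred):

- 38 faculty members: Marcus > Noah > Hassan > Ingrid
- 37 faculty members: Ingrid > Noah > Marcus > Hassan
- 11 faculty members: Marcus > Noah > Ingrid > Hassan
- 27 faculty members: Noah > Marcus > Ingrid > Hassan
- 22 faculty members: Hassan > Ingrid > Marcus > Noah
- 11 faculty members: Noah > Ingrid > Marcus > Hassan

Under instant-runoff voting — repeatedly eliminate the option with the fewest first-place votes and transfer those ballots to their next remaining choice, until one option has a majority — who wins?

Marcus

Round 1: Hassan 22, Noah 38, Marcus 49, Ingrid 37. Eliminate Hassan.
Round 2: Noah 38, Marcus 49, Ingrid 59. Eliminate Noah.
Round 3: Marcus 76, Ingrid 70. Marcus has a majority.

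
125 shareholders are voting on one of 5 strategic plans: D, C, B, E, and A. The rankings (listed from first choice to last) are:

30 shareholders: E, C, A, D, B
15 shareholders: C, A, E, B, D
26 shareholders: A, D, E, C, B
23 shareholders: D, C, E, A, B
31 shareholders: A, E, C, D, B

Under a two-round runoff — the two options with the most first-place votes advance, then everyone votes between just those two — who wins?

Round 1 first-place votes: D 23, C 15, B 0, E 30, A 57.
A and E advance.
Runoff: A is preferred to E by 72 voters; E by 53.
A wins the runoff.

A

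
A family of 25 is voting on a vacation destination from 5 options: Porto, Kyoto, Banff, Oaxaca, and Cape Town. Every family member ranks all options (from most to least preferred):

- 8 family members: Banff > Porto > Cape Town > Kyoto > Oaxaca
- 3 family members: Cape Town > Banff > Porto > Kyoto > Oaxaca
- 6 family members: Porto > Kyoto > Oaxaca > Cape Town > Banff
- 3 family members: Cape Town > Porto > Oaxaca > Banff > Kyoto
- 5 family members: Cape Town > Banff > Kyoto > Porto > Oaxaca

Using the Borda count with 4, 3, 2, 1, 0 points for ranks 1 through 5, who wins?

Porto: 8·3 + 3·2 + 6·4 + 3·3 + 5·1 = 68
Kyoto: 8·1 + 3·1 + 6·3 + 3·0 + 5·2 = 39
Banff: 8·4 + 3·3 + 6·0 + 3·1 + 5·3 = 59
Oaxaca: 8·0 + 3·0 + 6·2 + 3·2 + 5·0 = 18
Cape Town: 8·2 + 3·4 + 6·1 + 3·4 + 5·4 = 66
Porto has the highest Borda score (68).

Porto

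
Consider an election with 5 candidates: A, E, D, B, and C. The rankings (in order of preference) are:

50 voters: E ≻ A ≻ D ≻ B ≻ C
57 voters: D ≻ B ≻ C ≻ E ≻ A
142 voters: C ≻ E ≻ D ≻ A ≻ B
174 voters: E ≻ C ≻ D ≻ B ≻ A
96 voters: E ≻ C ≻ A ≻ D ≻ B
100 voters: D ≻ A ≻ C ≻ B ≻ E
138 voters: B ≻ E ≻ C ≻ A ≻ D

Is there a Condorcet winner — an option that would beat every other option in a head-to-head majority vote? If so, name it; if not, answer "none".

E

E vs A: 657–100 for E.
E vs D: 600–157 for E.
E vs B: 462–295 for E.
E vs C: 458–299 for E.
E beats every other option head-to-head.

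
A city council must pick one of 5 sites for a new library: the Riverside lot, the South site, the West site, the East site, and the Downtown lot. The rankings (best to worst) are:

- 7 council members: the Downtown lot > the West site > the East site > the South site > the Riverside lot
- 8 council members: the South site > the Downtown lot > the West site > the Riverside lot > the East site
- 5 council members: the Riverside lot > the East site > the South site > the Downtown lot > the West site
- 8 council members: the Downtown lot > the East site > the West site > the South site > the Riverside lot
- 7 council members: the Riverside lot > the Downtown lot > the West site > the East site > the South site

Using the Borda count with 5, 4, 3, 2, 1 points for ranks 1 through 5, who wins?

the Downtown lot

the Riverside lot: 7·1 + 8·2 + 5·5 + 8·1 + 7·5 = 91
the South site: 7·2 + 8·5 + 5·3 + 8·2 + 7·1 = 92
the West site: 7·4 + 8·3 + 5·1 + 8·3 + 7·3 = 102
the East site: 7·3 + 8·1 + 5·4 + 8·4 + 7·2 = 95
the Downtown lot: 7·5 + 8·4 + 5·2 + 8·5 + 7·4 = 145
the Downtown lot has the highest Borda score (145).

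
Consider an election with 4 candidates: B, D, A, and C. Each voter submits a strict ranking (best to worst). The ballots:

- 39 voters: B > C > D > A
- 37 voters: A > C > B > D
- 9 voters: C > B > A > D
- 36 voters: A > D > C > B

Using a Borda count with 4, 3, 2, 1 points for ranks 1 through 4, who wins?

A

B: 39·4 + 37·2 + 9·3 + 36·1 = 293
D: 39·2 + 37·1 + 9·1 + 36·3 = 232
A: 39·1 + 37·4 + 9·2 + 36·4 = 349
C: 39·3 + 37·3 + 9·4 + 36·2 = 336
A has the highest Borda score (349).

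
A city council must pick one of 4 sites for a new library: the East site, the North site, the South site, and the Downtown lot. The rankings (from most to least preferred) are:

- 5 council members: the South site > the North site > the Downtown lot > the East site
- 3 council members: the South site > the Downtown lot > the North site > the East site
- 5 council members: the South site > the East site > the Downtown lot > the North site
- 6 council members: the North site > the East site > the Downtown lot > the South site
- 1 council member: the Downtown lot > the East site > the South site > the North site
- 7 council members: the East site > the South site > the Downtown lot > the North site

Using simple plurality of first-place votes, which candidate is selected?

the South site

First-place votes: the East site 7, the North site 6, the South site 13, the Downtown lot 1.
the South site has the most first-place votes.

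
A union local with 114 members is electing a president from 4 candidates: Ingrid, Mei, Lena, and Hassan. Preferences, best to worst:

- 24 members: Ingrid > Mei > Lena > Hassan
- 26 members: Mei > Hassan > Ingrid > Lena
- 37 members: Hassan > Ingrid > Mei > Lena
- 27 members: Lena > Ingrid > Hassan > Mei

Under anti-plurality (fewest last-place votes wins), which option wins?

Last-place votes: Ingrid 0, Mei 27, Lena 63, Hassan 24.
Ingrid is ranked last by the fewest voters, so Ingrid wins.

Ingrid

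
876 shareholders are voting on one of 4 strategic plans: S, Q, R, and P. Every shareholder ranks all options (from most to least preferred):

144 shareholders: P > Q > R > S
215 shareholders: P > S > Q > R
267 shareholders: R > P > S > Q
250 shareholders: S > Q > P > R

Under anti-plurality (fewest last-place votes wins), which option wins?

P

Last-place votes: S 144, Q 267, R 465, P 0.
P is ranked last by the fewest voters, so P wins.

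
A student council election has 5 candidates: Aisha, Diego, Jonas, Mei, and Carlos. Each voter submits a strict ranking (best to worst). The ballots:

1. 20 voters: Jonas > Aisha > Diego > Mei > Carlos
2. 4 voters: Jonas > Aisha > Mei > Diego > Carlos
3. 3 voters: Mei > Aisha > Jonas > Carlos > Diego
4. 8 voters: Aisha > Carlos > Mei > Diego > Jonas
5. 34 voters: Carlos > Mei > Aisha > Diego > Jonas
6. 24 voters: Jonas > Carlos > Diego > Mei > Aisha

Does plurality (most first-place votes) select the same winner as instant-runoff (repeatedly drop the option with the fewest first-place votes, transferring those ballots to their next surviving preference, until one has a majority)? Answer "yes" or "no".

Plurality — first-place votes: Aisha 8, Diego 0, Jonas 48, Mei 3, Carlos 34. Winner: Jonas.
Instant-runoff — R1 Aisha 8, Diego 0, Jonas 48, Mei 3, Carlos 34 (Jonas winner). Winner: Jonas.
The two methods agree.

yes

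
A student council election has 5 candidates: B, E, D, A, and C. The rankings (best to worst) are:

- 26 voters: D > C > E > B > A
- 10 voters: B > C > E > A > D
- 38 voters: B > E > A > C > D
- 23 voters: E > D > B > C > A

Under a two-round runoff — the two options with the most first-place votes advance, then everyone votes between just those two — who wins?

Round 1 first-place votes: B 48, E 23, D 26, A 0, C 0.
B and D advance.
Runoff: B is preferred to D by 48 voters; D by 49.
D wins the runoff.

D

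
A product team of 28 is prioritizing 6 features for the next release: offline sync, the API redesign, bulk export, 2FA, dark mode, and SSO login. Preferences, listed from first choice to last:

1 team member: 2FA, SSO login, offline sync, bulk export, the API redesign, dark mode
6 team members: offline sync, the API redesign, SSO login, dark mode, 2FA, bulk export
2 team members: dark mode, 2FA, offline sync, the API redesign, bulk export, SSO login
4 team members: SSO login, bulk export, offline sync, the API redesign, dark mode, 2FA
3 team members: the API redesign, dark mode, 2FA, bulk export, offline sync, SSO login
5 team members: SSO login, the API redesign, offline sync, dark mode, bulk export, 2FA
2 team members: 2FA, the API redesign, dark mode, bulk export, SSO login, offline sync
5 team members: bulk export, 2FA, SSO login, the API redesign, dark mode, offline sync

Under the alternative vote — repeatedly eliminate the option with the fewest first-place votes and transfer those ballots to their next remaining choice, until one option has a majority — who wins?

SSO login

Round 1: offline sync 6, the API redesign 3, bulk export 5, 2FA 3, dark mode 2, SSO login 9. Eliminate dark mode.
Round 2: offline sync 6, the API redesign 3, bulk export 5, 2FA 5, SSO login 9. Eliminate the API redesign.
Round 3: offline sync 6, bulk export 5, 2FA 8, SSO login 9. Eliminate bulk export.
Round 4: offline sync 6, 2FA 13, SSO login 9. Eliminate offline sync.
Round 5: 2FA 13, SSO login 15. SSO login has a majority.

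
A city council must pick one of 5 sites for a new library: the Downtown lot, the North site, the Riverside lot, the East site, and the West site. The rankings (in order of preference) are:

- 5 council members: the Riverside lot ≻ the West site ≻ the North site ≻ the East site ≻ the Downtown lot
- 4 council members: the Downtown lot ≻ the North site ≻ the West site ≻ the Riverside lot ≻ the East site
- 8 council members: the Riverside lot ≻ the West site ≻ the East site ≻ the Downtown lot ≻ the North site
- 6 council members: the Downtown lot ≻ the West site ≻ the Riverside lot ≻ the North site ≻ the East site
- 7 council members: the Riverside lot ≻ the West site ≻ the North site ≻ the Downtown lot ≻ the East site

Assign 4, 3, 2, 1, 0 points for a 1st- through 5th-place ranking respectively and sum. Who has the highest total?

the Riverside lot

the Downtown lot: 5·0 + 4·4 + 8·1 + 6·4 + 7·1 = 55
the North site: 5·2 + 4·3 + 8·0 + 6·1 + 7·2 = 42
the Riverside lot: 5·4 + 4·1 + 8·4 + 6·2 + 7·4 = 96
the East site: 5·1 + 4·0 + 8·2 + 6·0 + 7·0 = 21
the West site: 5·3 + 4·2 + 8·3 + 6·3 + 7·3 = 86
the Riverside lot has the highest Borda score (96).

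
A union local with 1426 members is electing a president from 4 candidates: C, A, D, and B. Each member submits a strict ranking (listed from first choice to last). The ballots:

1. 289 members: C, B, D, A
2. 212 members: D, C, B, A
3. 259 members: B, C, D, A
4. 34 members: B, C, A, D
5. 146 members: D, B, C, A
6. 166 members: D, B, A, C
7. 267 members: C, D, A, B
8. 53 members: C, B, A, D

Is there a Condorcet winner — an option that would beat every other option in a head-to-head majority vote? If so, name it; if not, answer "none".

C

C vs A: 1260–166 for C.
C vs D: 902–524 for C.
C vs B: 821–605 for C.
C beats every other option head-to-head.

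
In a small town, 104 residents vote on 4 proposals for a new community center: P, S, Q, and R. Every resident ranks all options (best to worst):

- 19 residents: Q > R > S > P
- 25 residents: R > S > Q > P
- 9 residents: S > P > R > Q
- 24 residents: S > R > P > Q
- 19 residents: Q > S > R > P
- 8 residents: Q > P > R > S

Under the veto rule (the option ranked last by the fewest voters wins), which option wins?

Last-place votes: P 63, S 8, Q 33, R 0.
R is ranked last by the fewest voters, so R wins.

R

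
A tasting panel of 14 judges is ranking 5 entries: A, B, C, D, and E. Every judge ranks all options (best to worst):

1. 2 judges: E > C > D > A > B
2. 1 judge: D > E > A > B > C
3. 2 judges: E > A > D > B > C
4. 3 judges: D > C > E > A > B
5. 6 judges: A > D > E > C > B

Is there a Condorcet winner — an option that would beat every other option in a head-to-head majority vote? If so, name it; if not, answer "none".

Checking pairwise contests:
E beats A 8–6.
A beats B 14–0.
A beats C 9–5.
A beats D 8–6.
D beats E 10–4.
Every option loses at least one head-to-head, so there is no Condorcet winner.

none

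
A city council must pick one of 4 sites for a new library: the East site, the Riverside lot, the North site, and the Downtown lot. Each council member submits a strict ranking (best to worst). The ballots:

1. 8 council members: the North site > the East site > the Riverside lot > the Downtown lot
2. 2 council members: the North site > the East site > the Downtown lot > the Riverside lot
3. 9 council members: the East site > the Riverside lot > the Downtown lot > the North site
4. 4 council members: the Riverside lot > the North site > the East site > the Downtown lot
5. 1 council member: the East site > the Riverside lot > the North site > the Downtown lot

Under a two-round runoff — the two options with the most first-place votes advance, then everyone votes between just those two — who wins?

the North site

Round 1 first-place votes: the East site 10, the Riverside lot 4, the North site 10, the Downtown lot 0.
the East site and the North site advance.
Runoff: the East site is preferred to the North site by 10 voters; the North site by 14.
the North site wins the runoff.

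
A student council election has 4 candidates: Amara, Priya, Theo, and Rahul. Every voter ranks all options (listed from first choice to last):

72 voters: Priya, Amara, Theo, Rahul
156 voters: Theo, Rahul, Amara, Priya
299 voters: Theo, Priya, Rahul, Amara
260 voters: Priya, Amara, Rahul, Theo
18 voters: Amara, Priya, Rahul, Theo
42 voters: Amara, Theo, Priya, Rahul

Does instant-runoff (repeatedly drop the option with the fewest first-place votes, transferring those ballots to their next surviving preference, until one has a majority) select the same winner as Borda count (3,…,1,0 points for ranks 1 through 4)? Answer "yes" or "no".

Instant-runoff — R1 Amara 60, Priya 332, Theo 455, Rahul 0 (Theo winner). Winner: Theo.
Borda — scores: Amara 1000, Priya 1672, Theo 1521, Rahul 889. Winner: Priya.
The two methods disagree.

no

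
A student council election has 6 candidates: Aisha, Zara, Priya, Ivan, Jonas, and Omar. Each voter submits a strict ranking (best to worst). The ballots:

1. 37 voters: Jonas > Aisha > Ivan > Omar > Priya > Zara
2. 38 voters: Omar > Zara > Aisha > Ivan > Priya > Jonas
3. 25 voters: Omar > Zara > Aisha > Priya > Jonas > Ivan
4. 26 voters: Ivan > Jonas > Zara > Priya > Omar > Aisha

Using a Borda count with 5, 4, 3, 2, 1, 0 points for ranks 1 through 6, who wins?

Aisha: 37·4 + 38·3 + 25·3 + 26·0 = 337
Zara: 37·0 + 38·4 + 25·4 + 26·3 = 330
Priya: 37·1 + 38·1 + 25·2 + 26·2 = 177
Ivan: 37·3 + 38·2 + 25·0 + 26·5 = 317
Jonas: 37·5 + 38·0 + 25·1 + 26·4 = 314
Omar: 37·2 + 38·5 + 25·5 + 26·1 = 415
Omar has the highest Borda score (415).

Omar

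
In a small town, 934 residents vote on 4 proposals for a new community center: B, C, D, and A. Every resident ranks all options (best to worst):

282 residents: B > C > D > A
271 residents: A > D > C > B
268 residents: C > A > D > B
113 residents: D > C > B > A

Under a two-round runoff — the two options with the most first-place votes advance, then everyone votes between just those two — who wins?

Round 1 first-place votes: B 282, C 268, D 113, A 271.
B and A advance.
Runoff: B is preferred to A by 395 voters; A by 539.
A wins the runoff.

A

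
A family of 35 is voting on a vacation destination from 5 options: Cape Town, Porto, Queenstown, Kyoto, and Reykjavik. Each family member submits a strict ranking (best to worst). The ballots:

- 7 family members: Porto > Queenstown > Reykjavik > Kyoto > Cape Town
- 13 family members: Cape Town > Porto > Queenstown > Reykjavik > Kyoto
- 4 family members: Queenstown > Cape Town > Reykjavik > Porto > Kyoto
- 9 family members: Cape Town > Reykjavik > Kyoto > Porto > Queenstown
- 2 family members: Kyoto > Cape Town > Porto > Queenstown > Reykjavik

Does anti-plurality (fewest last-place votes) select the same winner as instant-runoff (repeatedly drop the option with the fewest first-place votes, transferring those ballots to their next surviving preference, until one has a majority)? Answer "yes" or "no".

no

Anti-plurality — last-place votes: Cape Town 7, Porto 0, Queenstown 9, Kyoto 17, Reykjavik 2. Winner: Porto.
Instant-runoff — R1 Cape Town 22, Porto 7, Queenstown 4, Kyoto 2, Reykjavik 0 (Cape Town winner). Winner: Cape Town.
The two methods disagree.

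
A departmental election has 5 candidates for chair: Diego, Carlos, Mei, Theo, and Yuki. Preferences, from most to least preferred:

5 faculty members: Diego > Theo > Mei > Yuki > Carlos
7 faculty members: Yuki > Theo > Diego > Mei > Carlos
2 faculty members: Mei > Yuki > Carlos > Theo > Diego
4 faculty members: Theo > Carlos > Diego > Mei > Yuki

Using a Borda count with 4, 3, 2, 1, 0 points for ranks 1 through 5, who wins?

Diego: 5·4 + 7·2 + 2·0 + 4·2 = 42
Carlos: 5·0 + 7·0 + 2·2 + 4·3 = 16
Mei: 5·2 + 7·1 + 2·4 + 4·1 = 29
Theo: 5·3 + 7·3 + 2·1 + 4·4 = 54
Yuki: 5·1 + 7·4 + 2·3 + 4·0 = 39
Theo has the highest Borda score (54).

Theo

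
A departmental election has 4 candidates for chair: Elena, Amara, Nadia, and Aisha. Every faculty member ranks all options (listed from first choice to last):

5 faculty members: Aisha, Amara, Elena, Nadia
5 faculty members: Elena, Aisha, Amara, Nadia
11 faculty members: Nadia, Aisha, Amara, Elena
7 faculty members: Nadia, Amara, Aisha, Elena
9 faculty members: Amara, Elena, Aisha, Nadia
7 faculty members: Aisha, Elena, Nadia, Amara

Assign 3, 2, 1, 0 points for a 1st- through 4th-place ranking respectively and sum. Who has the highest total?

Elena: 5·1 + 5·3 + 11·0 + 7·0 + 9·2 + 7·2 = 52
Amara: 5·2 + 5·1 + 11·1 + 7·2 + 9·3 + 7·0 = 67
Nadia: 5·0 + 5·0 + 11·3 + 7·3 + 9·0 + 7·1 = 61
Aisha: 5·3 + 5·2 + 11·2 + 7·1 + 9·1 + 7·3 = 84
Aisha has the highest Borda score (84).

Aisha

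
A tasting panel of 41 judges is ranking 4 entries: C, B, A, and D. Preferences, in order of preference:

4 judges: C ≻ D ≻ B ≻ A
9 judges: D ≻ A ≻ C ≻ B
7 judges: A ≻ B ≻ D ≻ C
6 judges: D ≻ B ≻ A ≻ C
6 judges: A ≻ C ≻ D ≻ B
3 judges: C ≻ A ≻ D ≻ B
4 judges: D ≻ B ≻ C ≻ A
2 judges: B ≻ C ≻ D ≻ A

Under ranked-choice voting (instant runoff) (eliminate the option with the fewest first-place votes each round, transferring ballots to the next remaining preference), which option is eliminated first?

Round 1: C 7, B 2, A 13, D 19. Eliminate B.

B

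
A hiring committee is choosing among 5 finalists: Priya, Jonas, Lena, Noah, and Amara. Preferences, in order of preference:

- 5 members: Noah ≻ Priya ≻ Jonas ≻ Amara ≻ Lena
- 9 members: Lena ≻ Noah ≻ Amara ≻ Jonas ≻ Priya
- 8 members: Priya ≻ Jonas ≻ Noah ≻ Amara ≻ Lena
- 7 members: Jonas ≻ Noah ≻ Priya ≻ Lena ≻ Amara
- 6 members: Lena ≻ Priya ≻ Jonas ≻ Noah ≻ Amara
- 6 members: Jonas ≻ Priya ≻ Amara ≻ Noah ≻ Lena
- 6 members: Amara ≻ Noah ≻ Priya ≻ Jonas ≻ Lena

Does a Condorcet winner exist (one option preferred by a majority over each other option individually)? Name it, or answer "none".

none

Checking pairwise contests:
Noah beats Priya 27–20.
Priya beats Jonas 25–22.
Priya beats Lena 32–15.
Jonas beats Noah 27–20.
Priya beats Amara 32–15.
Every option loses at least one head-to-head, so there is no Condorcet winner.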